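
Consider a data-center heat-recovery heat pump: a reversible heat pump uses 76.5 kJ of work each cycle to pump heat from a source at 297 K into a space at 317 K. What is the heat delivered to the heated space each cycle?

Q_H ≈ 1210 kJ

For a reversible heat pump, COP_HP = T_H/(T_H − T_C) = 317.00/20.00 = 15.8500.
Q_H = COP_HP · W = 15.8500 × 76.5 = 1210 kJ.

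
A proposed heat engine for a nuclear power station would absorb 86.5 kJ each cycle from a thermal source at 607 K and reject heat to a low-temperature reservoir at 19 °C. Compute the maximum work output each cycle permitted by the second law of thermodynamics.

T_C = 19 °C → 19 + 273.15 = 292.15 K.
The upper bound on efficiency is η_max = 1 − T_C/T_H = 1 − 292.15/607.00 = 0.5187.
W_max = η_max · Q_H = 0.5187 × 86.5 = 44.87 kJ.

W_max ≈ 44.87 kJ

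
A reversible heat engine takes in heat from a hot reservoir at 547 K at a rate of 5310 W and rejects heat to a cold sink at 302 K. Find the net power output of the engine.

Ẇ ≈ 2380 W

The Carnot efficiency is η = 1 − T_C/T_H = 1 − 302.00/547.00 = 0.4479.
W = η·Q_H = 0.4479 × 5310 = 2380 W.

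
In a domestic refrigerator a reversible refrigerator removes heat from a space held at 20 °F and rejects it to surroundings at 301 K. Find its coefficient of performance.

T_C = 20 °F → (20 − 32) × 5/9 = -6.67 °C = 266.48 K.
COP_R = T_C/(T_H − T_C) = 266.48/(301.00 − 266.48) = 7.72.

COP_R ≈ 7.72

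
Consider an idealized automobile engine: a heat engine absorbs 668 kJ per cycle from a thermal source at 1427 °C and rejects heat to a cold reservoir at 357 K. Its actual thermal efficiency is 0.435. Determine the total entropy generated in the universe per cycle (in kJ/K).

ΔS_univ ≈ 0.6643 kJ/K

T_H = 1427 °C → 1427 + 273.15 = 1700.15 K.
W = η·Q_H = 0.435 × 668 = 290.6 kJ, so Q_C = Q_H − W = 377.4 kJ.
Entropy balance on the reservoirs: −Q_H/T_H = -0.3929 kJ/K, +Q_C/T_C = 1.057 kJ/K.
ΔS_univ = −Q_H/T_H + Q_C/T_C = 0.6643 kJ/K (> 0, since η = 0.435 < η_Carnot = 0.790).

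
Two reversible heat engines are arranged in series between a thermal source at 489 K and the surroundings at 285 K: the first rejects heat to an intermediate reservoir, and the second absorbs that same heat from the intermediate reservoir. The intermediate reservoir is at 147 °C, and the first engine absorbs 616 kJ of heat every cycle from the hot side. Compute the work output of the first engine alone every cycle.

T_m = 147 °C → 147 + 273.15 = 420.15 K.
First-stage efficiency η₁ = 1 − T_m/T_H = 1 − 420.15/489.00 = 0.1408.
W₁ = η₁·Q_H = 0.1408 × 616 = 86.73 kJ.

W₁ ≈ 86.73 kJ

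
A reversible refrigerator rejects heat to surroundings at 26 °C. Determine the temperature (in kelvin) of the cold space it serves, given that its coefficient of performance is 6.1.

T_C ≈ 257 K

T_H = 26 °C → 26 + 273.15 = 299.15 K.
COP_R = T_C/(T_H − T_C) ⇒ T_C = T_H·COP_R/(1 + COP_R) = 299.15 × 6.1/(1 + 6.1) = 257 K.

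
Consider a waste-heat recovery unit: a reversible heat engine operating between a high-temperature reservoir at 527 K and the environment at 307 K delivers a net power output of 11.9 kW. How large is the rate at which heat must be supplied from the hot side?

Q̇_H ≈ 28.5 kW

For a reversible engine, η = 1 − T_C/T_H = 1 − 307.00/527.00 = 0.4175.
Q_H = W/η = 11.9/0.4175 = 28.5 kW.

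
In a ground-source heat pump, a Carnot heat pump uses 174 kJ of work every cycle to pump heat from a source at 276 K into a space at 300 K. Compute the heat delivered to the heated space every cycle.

Q_H ≈ 2175 kJ

Reversible heating COP: COP_HP = T_H/(T_H − T_C) = 300.00/24.00 = 12.5000.
Q_H = COP_HP · W = 12.5000 × 174 = 2175 kJ.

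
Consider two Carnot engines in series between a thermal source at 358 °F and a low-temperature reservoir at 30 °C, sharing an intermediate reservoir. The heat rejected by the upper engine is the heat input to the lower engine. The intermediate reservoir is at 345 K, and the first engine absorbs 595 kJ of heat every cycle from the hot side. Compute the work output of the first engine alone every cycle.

W₁ ≈ 143 kJ

T_H = 358 °F → (358 − 32) × 5/9 = 181.11 °C = 454.26 K.
T_C = 30 °C → 30 + 273.15 = 303.15 K.
First-stage efficiency η₁ = 1 − T_m/T_H = 1 − 345.00/454.26 = 0.2405.
W₁ = η₁·Q_H = 0.2405 × 595 = 143 kJ.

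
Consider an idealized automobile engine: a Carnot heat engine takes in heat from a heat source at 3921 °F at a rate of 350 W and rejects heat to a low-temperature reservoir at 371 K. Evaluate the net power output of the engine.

Ẇ ≈ 297 W

T_H = 3921 °F → (3921 − 32) × 5/9 = 2160.56 °C = 2433.71 K.
For a reversible engine, η = 1 − T_C/T_H = 1 − 371.00/2433.71 = 0.8476.
W = η·Q_H = 0.8476 × 350 = 297 W.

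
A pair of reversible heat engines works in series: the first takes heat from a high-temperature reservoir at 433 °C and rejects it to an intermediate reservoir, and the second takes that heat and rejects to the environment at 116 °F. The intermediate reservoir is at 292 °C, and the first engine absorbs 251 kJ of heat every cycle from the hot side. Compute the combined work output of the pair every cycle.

T_H = 433 °C → 433 + 273.15 = 706.15 K.
T_C = 116 °F → (116 − 32) × 5/9 = 46.67 °C = 319.82 K.
Two reversible stages in series are equivalent to a single Carnot engine between T_H and T_C, so η_total = 1 − T_C/T_H = 1 − 319.82/706.15 = 0.5471.
W_total = η_total · Q_H = 0.5471 × 251 = 137 kJ.

W_total ≈ 137 kJ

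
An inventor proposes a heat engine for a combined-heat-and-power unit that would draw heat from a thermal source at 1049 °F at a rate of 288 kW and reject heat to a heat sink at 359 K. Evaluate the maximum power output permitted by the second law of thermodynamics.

Ẇ_max ≈ 164.6 kW

T_H = 1049 °F → (1049 − 32) × 5/9 = 565.00 °C = 838.15 K.
The upper bound on efficiency is η_max = 1 − T_C/T_H = 1 − 359.00/838.15 = 0.5717.
W_max = η_max · Q_H = 0.5717 × 288 = 164.6 kW.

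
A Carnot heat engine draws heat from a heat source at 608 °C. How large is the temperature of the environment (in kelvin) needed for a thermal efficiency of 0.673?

T_H = 608 °C → 608 + 273.15 = 881.15 K.
From η = 1 − T_C/T_H, T_C = T_H·(1 − η) = 881.15 × (1 − 0.673) = 288.1 K.

T_C ≈ 288.1 K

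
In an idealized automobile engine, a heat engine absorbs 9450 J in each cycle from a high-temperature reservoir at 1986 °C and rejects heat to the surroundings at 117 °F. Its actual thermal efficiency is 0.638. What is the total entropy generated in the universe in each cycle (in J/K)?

ΔS_univ ≈ 6.49 J/K

T_H = 1986 °C → 1986 + 273.15 = 2259.15 K.
T_C = 117 °F → (117 − 32) × 5/9 = 47.22 °C = 320.37 K.
W = η·Q_H = 0.638 × 9450 = 6029 J, so Q_C = Q_H − W = 3421 J.
Entropy balance on the reservoirs: −Q_H/T_H = -4.183 J/K, +Q_C/T_C = 10.68 J/K.
ΔS_univ = −Q_H/T_H + Q_C/T_C = 6.49 J/K (> 0, since η = 0.638 < η_Carnot = 0.858).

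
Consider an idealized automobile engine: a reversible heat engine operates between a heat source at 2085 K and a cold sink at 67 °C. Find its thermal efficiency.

η ≈ 0.837

T_C = 67 °C → 67 + 273.15 = 340.15 K.
The Carnot efficiency is η = 1 − T_C/T_H = 1 − 340.15/2085.00 = 0.837.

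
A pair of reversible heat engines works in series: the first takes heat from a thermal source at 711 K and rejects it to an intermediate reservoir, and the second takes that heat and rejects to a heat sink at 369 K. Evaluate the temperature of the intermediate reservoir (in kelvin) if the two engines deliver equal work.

For reversible stages Q_m = Q_H·(T_m/T_H). Setting W₁ = Q_H(1 − T_m/T_H) equal to W₂ = Q_m(1 − T_C/T_m) = Q_H·(T_m − T_C)/T_H gives T_H − T_m = T_m − T_C, so T_m = (T_H + T_C)/2 = (711.00 + 369.00)/2 = 540 K.

T_m ≈ 540 K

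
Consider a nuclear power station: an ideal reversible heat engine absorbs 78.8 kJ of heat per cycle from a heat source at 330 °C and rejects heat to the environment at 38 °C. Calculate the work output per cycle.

W ≈ 38.15 kJ

T_H = 330 °C → 330 + 273.15 = 603.15 K.
T_C = 38 °C → 38 + 273.15 = 311.15 K.
Carnot efficiency: η = 1 − T_C/T_H = 1 − 311.15/603.15 = 0.4841.
W = η·Q_H = 0.4841 × 78.8 = 38.15 kJ.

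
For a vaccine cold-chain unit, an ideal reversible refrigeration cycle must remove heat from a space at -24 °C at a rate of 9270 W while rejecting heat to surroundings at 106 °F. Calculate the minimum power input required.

T_H = 106 °F → (106 − 32) × 5/9 = 41.11 °C = 314.26 K.
T_C = -24 °C → -24 + 273.15 = 249.15 K.
The reversible coefficient of performance is COP_R = T_C/(T_H − T_C) = 249.15/65.11 = 3.8265.
W = Q_C/COP_R = 9270/3.8265 = 2423 W.

Ẇ_in ≈ 2423 W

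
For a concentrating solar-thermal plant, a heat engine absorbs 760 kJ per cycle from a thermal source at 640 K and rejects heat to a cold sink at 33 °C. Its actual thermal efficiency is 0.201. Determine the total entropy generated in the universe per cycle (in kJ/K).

T_C = 33 °C → 33 + 273.15 = 306.15 K.
W = η·Q_H = 0.201 × 760 = 152.8 kJ, so Q_C = Q_H − W = 607.2 kJ.
The hot reservoir loses entropy Q_H/T_H = 760/640.00 = 1.188 kJ/K; the cold reservoir gains Q_C/T_C = 607.2/306.15 = 1.983 kJ/K.
ΔS_univ = −Q_H/T_H + Q_C/T_C = 0.796 kJ/K (> 0, since η = 0.201 < η_Carnot = 0.522).

ΔS_univ ≈ 0.796 kJ/K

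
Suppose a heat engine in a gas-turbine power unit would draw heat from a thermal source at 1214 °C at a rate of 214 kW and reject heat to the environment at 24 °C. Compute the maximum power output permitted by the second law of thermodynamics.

Ẇ_max ≈ 171 kW

T_H = 1214 °C → 1214 + 273.15 = 1487.15 K.
T_C = 24 °C → 24 + 273.15 = 297.15 K.
No engine can exceed the Carnot limit: η_max = 1 − T_C/T_H = 1 − 297.15/1487.15 = 0.8002.
W_max = η_max · Q_H = 0.8002 × 214 = 171 kW.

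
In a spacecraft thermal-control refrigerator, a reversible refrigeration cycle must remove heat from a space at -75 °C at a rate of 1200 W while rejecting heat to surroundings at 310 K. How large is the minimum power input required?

T_C = -75 °C → -75 + 273.15 = 198.15 K.
The reversible coefficient of performance is COP_R = T_C/(T_H − T_C) = 198.15/111.85 = 1.7716.
W = Q_C/COP_R = 1200/1.7716 = 677.4 W.

Ẇ_in ≈ 677.4 W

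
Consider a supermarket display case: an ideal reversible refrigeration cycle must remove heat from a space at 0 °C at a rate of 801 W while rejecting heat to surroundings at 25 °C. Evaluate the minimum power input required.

T_H = 25 °C → 25 + 273.15 = 298.15 K.
T_C = 0 °C → 0 + 273.15 = 273.15 K.
COP_R = T_C/(T_H − T_C) = 273.15/25.00 = 10.9260.
W = Q_C/COP_R = 801/10.9260 = 73.3 W.

Ẇ_in ≈ 73.3 W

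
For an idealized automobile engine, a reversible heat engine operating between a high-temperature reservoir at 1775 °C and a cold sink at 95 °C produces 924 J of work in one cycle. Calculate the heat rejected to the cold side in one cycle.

Q_C ≈ 202 J

T_H = 1775 °C → 1775 + 273.15 = 2048.15 K.
T_C = 95 °C → 95 + 273.15 = 368.15 K.
Since the cycle is reversible, η = 1 − T_C/T_H = 1 − 368.15/2048.15 = 0.8203.
Since Q_C/Q_H = T_C/T_H and Q_H = W/η, Q_C = W·T_C/(T_H − T_C) = 924 × 368.15/1680.00 = 202 J.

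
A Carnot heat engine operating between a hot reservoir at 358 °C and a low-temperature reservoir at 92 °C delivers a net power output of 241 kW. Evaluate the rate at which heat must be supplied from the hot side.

T_H = 358 °C → 358 + 273.15 = 631.15 K.
T_C = 92 °C → 92 + 273.15 = 365.15 K.
Since the cycle is reversible, η = 1 − T_C/T_H = 1 − 365.15/631.15 = 0.4215.
Q_H = W/η = 241/0.4215 = 571.8 kW.

Q̇_H ≈ 571.8 kW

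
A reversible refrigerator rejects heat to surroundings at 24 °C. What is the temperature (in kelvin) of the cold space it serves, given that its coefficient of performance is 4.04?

T_C ≈ 238.2 K

T_H = 24 °C → 24 + 273.15 = 297.15 K.
COP_R = T_C/(T_H − T_C) ⇒ T_C = T_H·COP_R/(1 + COP_R) = 297.15 × 4.04/(1 + 4.04) = 238.2 K.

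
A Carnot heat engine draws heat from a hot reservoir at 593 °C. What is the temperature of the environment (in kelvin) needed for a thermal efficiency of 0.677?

T_H = 593 °C → 593 + 273.15 = 866.15 K.
From η = 1 − T_C/T_H, T_C = T_H·(1 − η) = 866.15 × (1 − 0.677) = 279.8 K.

T_C ≈ 279.8 K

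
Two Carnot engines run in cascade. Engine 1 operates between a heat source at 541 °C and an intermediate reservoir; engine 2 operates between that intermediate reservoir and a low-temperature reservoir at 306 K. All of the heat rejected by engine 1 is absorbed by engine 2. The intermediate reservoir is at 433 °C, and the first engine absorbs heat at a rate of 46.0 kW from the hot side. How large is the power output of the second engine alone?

T_H = 541 °C → 541 + 273.15 = 814.15 K.
T_m = 433 °C → 433 + 273.15 = 706.15 K.
Heat entering the second stage: Q_m = Q_H·(T_m/T_H) = 46.0 × 706.15/814.15 = 39.9 kW.
Second-stage efficiency η₂ = 1 − T_C/T_m = 1 − 306.00/706.15 = 0.5667, so W₂ = η₂·Q_m = 22.6 kW.

Ẇ₂ ≈ 22.6 kW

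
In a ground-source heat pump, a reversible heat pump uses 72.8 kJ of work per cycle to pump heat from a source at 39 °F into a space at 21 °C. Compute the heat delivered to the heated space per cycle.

T_H = 21 °C → 21 + 273.15 = 294.15 K.
T_C = 39 °F → (39 − 32) × 5/9 = 3.89 °C = 277.04 K.
Reversible heating COP: COP_HP = T_H/(T_H − T_C) = 294.15/17.11 = 17.1906.
Q_H = COP_HP · W = 17.1906 × 72.8 = 1250 kJ.

Q_H ≈ 1250 kJ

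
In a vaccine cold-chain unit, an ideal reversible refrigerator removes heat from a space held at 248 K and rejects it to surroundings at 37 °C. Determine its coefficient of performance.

T_H = 37 °C → 37 + 273.15 = 310.15 K.
The reversible coefficient of performance is COP_R = T_C/(T_H − T_C) = 248.00/(310.15 − 248.00) = 3.990.

COP_R ≈ 3.990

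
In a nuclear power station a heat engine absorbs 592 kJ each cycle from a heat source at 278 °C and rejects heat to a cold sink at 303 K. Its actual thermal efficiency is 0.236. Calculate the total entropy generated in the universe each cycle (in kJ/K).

T_H = 278 °C → 278 + 273.15 = 551.15 K.
W = η·Q_H = 0.236 × 592 = 139.7 kJ, so Q_C = Q_H − W = 452.3 kJ.
Reservoir entropy changes: ΔS_H = −Q_H/T_H = −592/551.15 = -1.074 kJ/K and ΔS_C = +Q_C/T_C = 452.3/303.00 = 1.493 kJ/K.
ΔS_univ = −Q_H/T_H + Q_C/T_C = 0.419 kJ/K (> 0, since η = 0.236 < η_Carnot = 0.450).

ΔS_univ ≈ 0.419 kJ/K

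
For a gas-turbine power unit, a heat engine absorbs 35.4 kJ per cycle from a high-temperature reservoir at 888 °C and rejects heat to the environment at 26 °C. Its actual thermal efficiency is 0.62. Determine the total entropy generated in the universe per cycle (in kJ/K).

ΔS_univ ≈ 0.0145 kJ/K

T_H = 888 °C → 888 + 273.15 = 1161.15 K.
T_C = 26 °C → 26 + 273.15 = 299.15 K.
W = η·Q_H = 0.62 × 35.4 = 21.95 kJ, so Q_C = Q_H − W = 13.45 kJ.
The hot reservoir loses entropy Q_H/T_H = 35.4/1161.15 = 0.03049 kJ/K; the cold reservoir gains Q_C/T_C = 13.45/299.15 = 0.04497 kJ/K.
ΔS_univ = −Q_H/T_H + Q_C/T_C = 0.0145 kJ/K (> 0, since η = 0.62 < η_Carnot = 0.742).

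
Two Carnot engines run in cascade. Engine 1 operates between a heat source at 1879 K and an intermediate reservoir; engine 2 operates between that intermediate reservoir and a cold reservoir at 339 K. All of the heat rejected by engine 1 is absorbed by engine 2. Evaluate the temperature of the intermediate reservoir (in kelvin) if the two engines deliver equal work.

For reversible stages Q_m = Q_H·(T_m/T_H). Setting W₁ = Q_H(1 − T_m/T_H) equal to W₂ = Q_m(1 − T_C/T_m) = Q_H·(T_m − T_C)/T_H gives T_H − T_m = T_m − T_C, so T_m = (T_H + T_C)/2 = (1879.00 + 339.00)/2 = 1109 K.

T_m ≈ 1109 K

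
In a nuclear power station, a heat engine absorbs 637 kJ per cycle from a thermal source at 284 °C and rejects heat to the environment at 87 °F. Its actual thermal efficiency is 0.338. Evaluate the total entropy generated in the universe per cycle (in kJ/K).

ΔS_univ ≈ 0.245 kJ/K

T_H = 284 °C → 284 + 273.15 = 557.15 K.
T_C = 87 °F → (87 − 32) × 5/9 = 30.56 °C = 303.71 K.
W = η·Q_H = 0.338 × 637 = 215.3 kJ, so Q_C = Q_H − W = 421.7 kJ.
Entropy balance on the reservoirs: −Q_H/T_H = -1.143 kJ/K, +Q_C/T_C = 1.388 kJ/K.
ΔS_univ = −Q_H/T_H + Q_C/T_C = 0.245 kJ/K (> 0, since η = 0.338 < η_Carnot = 0.455).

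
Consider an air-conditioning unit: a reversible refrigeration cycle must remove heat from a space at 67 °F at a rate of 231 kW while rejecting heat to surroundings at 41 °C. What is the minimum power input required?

Ẇ_in ≈ 17.02 kW

T_H = 41 °C → 41 + 273.15 = 314.15 K.
T_C = 67 °F → (67 − 32) × 5/9 = 19.44 °C = 292.59 K.
Carnot COP: COP_R = T_C/(T_H − T_C) = 292.59/21.56 = 13.5740.
W = Q_C/COP_R = 231/13.5740 = 17.02 kW.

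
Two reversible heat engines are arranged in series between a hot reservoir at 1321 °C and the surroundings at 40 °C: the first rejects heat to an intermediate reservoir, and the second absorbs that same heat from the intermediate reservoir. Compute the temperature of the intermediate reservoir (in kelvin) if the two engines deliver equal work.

T_H = 1321 °C → 1321 + 273.15 = 1594.15 K.
T_C = 40 °C → 40 + 273.15 = 313.15 K.
For reversible stages Q_m = Q_H·(T_m/T_H). Setting W₁ = Q_H(1 − T_m/T_H) equal to W₂ = Q_m(1 − T_C/T_m) = Q_H·(T_m − T_C)/T_H gives T_H − T_m = T_m − T_C, so T_m = (T_H + T_C)/2 = (1594.15 + 313.15)/2 = 953.7 K.

T_m ≈ 953.7 K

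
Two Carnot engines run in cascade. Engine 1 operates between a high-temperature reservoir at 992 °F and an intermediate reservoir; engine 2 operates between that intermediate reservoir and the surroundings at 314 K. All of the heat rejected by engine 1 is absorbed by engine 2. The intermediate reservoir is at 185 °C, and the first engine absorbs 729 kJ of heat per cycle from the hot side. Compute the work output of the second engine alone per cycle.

T_H = 992 °F → (992 − 32) × 5/9 = 533.33 °C = 806.48 K.
T_m = 185 °C → 185 + 273.15 = 458.15 K.
Heat entering the second stage: Q_m = Q_H·(T_m/T_H) = 729 × 458.15/806.48 = 414 kJ.
Second-stage efficiency η₂ = 1 − T_C/T_m = 1 − 314.00/458.15 = 0.3146, so W₂ = η₂·Q_m = 130 kJ.

W₂ ≈ 130 kJ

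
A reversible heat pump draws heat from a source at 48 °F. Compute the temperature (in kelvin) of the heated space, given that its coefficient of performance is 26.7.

T_C = 48 °F → (48 − 32) × 5/9 = 8.89 °C = 282.04 K.
COP_HP = T_H/(T_H − T_C) ⇒ T_H = T_C·COP_HP/(COP_HP − 1) = 282.04 × 26.7/(26.7 − 1) = 293 K.

T_H ≈ 293 K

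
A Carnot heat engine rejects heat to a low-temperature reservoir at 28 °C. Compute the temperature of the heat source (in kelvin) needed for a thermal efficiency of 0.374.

T_C = 28 °C → 28 + 273.15 = 301.15 K.
From η = 1 − T_C/T_H, solving for T_H gives T_H = T_C/(1 − η) = 301.15/(1 − 0.374) = 481 K.

T_H ≈ 481 K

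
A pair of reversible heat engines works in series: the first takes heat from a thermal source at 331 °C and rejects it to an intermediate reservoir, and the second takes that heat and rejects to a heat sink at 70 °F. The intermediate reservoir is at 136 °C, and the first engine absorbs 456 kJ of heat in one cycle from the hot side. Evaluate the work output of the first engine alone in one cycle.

W₁ ≈ 147.2 kJ

T_H = 331 °C → 331 + 273.15 = 604.15 K.
T_C = 70 °F → (70 − 32) × 5/9 = 21.11 °C = 294.26 K.
T_m = 136 °C → 136 + 273.15 = 409.15 K.
First-stage efficiency η₁ = 1 − T_m/T_H = 1 − 409.15/604.15 = 0.3228.
W₁ = η₁·Q_H = 0.3228 × 456 = 147.2 kJ.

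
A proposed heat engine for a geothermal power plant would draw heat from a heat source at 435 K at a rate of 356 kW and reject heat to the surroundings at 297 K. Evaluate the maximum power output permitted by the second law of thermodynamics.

No engine can exceed the Carnot limit: η_max = 1 − T_C/T_H = 1 − 297.00/435.00 = 0.3172.
W_max = η_max · Q_H = 0.3172 × 356 = 113 kW.

Ẇ_max ≈ 113 kW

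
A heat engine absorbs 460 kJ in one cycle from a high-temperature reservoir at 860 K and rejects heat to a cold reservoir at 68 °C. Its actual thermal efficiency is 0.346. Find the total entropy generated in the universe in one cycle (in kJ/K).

ΔS_univ ≈ 0.3470 kJ/K

T_C = 68 °C → 68 + 273.15 = 341.15 K.
W = η·Q_H = 0.346 × 460 = 159.2 kJ, so Q_C = Q_H − W = 300.8 kJ.
The hot reservoir loses entropy Q_H/T_H = 460/860.00 = 0.5349 kJ/K; the cold reservoir gains Q_C/T_C = 300.8/341.15 = 0.8818 kJ/K.
ΔS_univ = −Q_H/T_H + Q_C/T_C = 0.3470 kJ/K (> 0, since η = 0.346 < η_Carnot = 0.603).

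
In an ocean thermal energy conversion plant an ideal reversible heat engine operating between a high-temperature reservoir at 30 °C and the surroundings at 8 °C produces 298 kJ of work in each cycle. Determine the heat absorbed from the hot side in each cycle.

T_H = 30 °C → 30 + 273.15 = 303.15 K.
T_C = 8 °C → 8 + 273.15 = 281.15 K.
For a reversible engine, η = 1 − T_C/T_H = 1 − 281.15/303.15 = 0.0726.
Q_H = W/η = 298/0.0726 = 4110 kJ.

Q_H ≈ 4110 kJ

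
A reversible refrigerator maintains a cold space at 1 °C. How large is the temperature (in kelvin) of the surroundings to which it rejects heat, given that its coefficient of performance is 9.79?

T_C = 1 °C → 1 + 273.15 = 274.15 K.
COP_R = T_C/(T_H − T_C) ⇒ T_H = T_C·(1 + 1/COP_R) = 274.15 × (1 + 1/9.79) = 302.2 K.

T_H ≈ 302.2 K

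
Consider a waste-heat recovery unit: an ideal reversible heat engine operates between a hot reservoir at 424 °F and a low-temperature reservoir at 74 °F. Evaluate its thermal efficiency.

T_H = 424 °F → (424 − 32) × 5/9 = 217.78 °C = 490.93 K.
T_C = 74 °F → (74 − 32) × 5/9 = 23.33 °C = 296.48 K.
η_rev = 1 − T_C/T_H = 1 − 296.48/490.93 = 0.3961.

η ≈ 0.3961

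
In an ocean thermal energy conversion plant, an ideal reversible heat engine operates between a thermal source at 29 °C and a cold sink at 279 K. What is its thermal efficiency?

T_H = 29 °C → 29 + 273.15 = 302.15 K.
The Carnot efficiency is η = 1 − T_C/T_H = 1 − 279.00/302.15 = 0.0766.

η ≈ 0.0766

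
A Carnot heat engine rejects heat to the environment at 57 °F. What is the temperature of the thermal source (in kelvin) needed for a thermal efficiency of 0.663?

T_C = 57 °F → (57 − 32) × 5/9 = 13.89 °C = 287.04 K.
From η = 1 − T_C/T_H, solving for T_H gives T_H = T_C/(1 − η) = 287.04/(1 − 0.663) = 852 K.

T_H ≈ 852 K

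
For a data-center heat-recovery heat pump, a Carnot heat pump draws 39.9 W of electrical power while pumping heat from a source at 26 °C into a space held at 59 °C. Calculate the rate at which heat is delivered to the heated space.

Q̇_H ≈ 402 W

T_H = 59 °C → 59 + 273.15 = 332.15 K.
T_C = 26 °C → 26 + 273.15 = 299.15 K.
The Carnot heat-pump COP is COP_HP = T_H/(T_H − T_C) = 332.15/33.00 = 10.0652.
Q_H = COP_HP · W = 10.0652 × 39.9 = 402 W.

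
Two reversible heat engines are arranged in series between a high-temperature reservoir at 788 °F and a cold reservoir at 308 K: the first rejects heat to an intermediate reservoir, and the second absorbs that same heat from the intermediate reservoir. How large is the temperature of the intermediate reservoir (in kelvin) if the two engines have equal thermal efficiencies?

T_m ≈ 462 K

T_H = 788 °F → (788 − 32) × 5/9 = 420.00 °C = 693.15 K.
Equal efficiencies require 1 − T_m/T_H = 1 − T_C/T_m, i.e. T_m/T_H = T_C/T_m, so T_m = √(T_H·T_C) = √(693.15 × 308.00) = 462 K.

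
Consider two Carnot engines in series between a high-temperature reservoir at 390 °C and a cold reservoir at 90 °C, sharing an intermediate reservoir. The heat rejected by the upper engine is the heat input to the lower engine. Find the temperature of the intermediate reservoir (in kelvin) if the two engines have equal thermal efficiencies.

T_H = 390 °C → 390 + 273.15 = 663.15 K.
T_C = 90 °C → 90 + 273.15 = 363.15 K.
Equal efficiencies require 1 − T_m/T_H = 1 − T_C/T_m, i.e. T_m/T_H = T_C/T_m, so T_m = √(T_H·T_C) = √(663.15 × 363.15) = 490.7 K.

T_m ≈ 490.7 K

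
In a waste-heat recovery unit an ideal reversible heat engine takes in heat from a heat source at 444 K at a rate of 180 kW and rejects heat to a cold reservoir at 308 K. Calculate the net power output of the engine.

For a reversible engine, η = 1 − T_C/T_H = 1 − 308.00/444.00 = 0.3063.
W = η·Q_H = 0.3063 × 180 = 55.14 kW.

Ẇ ≈ 55.14 kW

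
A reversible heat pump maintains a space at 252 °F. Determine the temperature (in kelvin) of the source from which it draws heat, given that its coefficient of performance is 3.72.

T_H = 252 °F → (252 − 32) × 5/9 = 122.22 °C = 395.37 K.
COP_HP = T_H/(T_H − T_C) ⇒ T_C = T_H·(COP_HP − 1)/COP_HP = 395.37 × (3.72 − 1)/3.72 = 289 K.

T_C ≈ 289 K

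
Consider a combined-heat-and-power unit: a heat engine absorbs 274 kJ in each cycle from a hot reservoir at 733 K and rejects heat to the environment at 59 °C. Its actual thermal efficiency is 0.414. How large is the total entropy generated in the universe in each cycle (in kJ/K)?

T_C = 59 °C → 59 + 273.15 = 332.15 K.
W = η·Q_H = 0.414 × 274 = 113.4 kJ, so Q_C = Q_H − W = 160.6 kJ.
Reservoir entropy changes: ΔS_H = −Q_H/T_H = −274/733.00 = -0.3738 kJ/K and ΔS_C = +Q_C/T_C = 160.6/332.15 = 0.4834 kJ/K.
ΔS_univ = −Q_H/T_H + Q_C/T_C = 0.110 kJ/K (> 0, since η = 0.414 < η_Carnot = 0.547).

ΔS_univ ≈ 0.110 kJ/K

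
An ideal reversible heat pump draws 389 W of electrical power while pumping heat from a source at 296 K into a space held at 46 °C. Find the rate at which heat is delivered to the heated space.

T_H = 46 °C → 46 + 273.15 = 319.15 K.
For a reversible heat pump, COP_HP = T_H/(T_H − T_C) = 319.15/23.15 = 13.7862.
Q_H = COP_HP · W = 13.7862 × 389 = 5360 W.

Q̇_H ≈ 5360 W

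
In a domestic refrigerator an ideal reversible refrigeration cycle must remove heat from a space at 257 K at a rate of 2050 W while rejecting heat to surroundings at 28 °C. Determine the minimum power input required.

T_H = 28 °C → 28 + 273.15 = 301.15 K.
COP_R = T_C/(T_H − T_C) = 257.00/44.15 = 5.8211.
W = Q_C/COP_R = 2050/5.8211 = 352.2 W.

Ẇ_in ≈ 352.2 W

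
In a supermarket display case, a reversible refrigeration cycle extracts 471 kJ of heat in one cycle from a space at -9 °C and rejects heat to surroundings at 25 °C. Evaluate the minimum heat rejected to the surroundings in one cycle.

Q_H ≈ 532 kJ

T_H = 25 °C → 25 + 273.15 = 298.15 K.
T_C = -9 °C → -9 + 273.15 = 264.15 K.
For a reversible cycle Q_H/Q_C = T_H/T_C, so Q_H = Q_C·T_H/T_C = 471 × 298.15/264.15 = 532 kJ.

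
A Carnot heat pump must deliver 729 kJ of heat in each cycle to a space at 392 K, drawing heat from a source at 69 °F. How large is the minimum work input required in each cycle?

T_C = 69 °F → (69 − 32) × 5/9 = 20.56 °C = 293.71 K.
COP_HP = T_H/(T_H − T_C) = 392.00/98.29 = 3.9880.
W = Q_H/COP_HP = 729/3.9880 = 183 kJ.

W_in ≈ 183 kJ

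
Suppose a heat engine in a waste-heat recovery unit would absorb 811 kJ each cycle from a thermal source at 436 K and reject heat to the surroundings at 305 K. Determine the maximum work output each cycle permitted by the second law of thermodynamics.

The second-law ceiling is the Carnot efficiency, η_max = 1 − T_C/T_H = 1 − 305.00/436.00 = 0.3005.
W_max = η_max · Q_H = 0.3005 × 811 = 244 kJ.

W_max ≈ 244 kJ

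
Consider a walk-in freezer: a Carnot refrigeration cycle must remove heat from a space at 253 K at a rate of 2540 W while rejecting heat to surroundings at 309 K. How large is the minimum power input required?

For a reversible refrigerator, COP_R = T_C/(T_H − T_C) = 253.00/56.00 = 4.5179.
W = Q_C/COP_R = 2540/4.5179 = 562.2 W.

Ẇ_in ≈ 562.2 W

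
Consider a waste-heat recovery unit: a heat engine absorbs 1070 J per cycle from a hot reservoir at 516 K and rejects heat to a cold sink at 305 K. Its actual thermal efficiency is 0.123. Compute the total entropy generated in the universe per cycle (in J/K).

W = η·Q_H = 0.123 × 1070 = 131.6 J, so Q_C = Q_H − W = 938.4 J.
The hot reservoir loses entropy Q_H/T_H = 1070/516.00 = 2.074 J/K; the cold reservoir gains Q_C/T_C = 938.4/305.00 = 3.077 J/K.
ΔS_univ = −Q_H/T_H + Q_C/T_C = 1.00 J/K (> 0, since η = 0.123 < η_Carnot = 0.409).

ΔS_univ ≈ 1.00 J/K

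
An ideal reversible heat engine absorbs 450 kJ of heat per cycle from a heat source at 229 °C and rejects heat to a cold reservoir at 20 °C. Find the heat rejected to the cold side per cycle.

T_H = 229 °C → 229 + 273.15 = 502.15 K.
T_C = 20 °C → 20 + 273.15 = 293.15 K.
The Carnot efficiency is η = 1 − T_C/T_H = 1 − 293.15/502.15 = 0.4162.
For a reversible cycle Q_C/Q_H = T_C/T_H, so Q_C = 450 × 293.15/502.15 = 262.7 kJ.

Q_C ≈ 262.7 kJ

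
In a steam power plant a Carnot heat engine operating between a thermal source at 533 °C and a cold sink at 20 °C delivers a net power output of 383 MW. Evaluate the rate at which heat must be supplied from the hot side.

T_H = 533 °C → 533 + 273.15 = 806.15 K.
T_C = 20 °C → 20 + 273.15 = 293.15 K.
The Carnot efficiency is η = 1 − T_C/T_H = 1 − 293.15/806.15 = 0.6364.
Q_H = W/η = 383/0.6364 = 602 MW.

Q̇_H ≈ 602 MW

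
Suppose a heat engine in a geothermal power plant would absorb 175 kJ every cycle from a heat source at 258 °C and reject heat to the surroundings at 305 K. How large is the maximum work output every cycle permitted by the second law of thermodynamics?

T_H = 258 °C → 258 + 273.15 = 531.15 K.
No engine can exceed the Carnot limit: η_max = 1 − T_C/T_H = 1 − 305.00/531.15 = 0.4258.
W_max = η_max · Q_H = 0.4258 × 175 = 74.5 kJ.

W_max ≈ 74.5 kJ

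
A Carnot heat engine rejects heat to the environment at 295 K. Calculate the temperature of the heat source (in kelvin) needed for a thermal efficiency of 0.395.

T_H ≈ 488 K

From η = 1 − T_C/T_H, solving for T_H gives T_H = T_C/(1 − η) = 295.00/(1 − 0.395) = 488 K.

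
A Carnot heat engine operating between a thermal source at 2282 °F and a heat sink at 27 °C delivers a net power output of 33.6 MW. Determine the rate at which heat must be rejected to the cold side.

T_H = 2282 °F → (2282 − 32) × 5/9 = 1250.00 °C = 1523.15 K.
T_C = 27 °C → 27 + 273.15 = 300.15 K.
η_rev = 1 − T_C/T_H = 1 − 300.15/1523.15 = 0.8029.
Since Q_C/Q_H = T_C/T_H and Q_H = W/η, Q_C = W·T_C/(T_H − T_C) = 33.6 × 300.15/1223.00 = 8.246 MW.

Q̇_C ≈ 8.246 MW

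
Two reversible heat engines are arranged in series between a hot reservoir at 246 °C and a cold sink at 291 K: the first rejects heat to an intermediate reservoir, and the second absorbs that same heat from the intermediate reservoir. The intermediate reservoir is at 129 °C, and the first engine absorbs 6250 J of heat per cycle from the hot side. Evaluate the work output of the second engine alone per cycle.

W₂ ≈ 1338 J

T_H = 246 °C → 246 + 273.15 = 519.15 K.
T_m = 129 °C → 129 + 273.15 = 402.15 K.
Heat entering the second stage: Q_m = Q_H·(T_m/T_H) = 6250 × 402.15/519.15 = 4841 J.
Second-stage efficiency η₂ = 1 − T_C/T_m = 1 − 291.00/402.15 = 0.2764, so W₂ = η₂·Q_m = 1338 J.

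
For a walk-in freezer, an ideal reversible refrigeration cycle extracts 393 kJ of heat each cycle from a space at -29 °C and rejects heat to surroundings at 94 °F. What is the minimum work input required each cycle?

W_in ≈ 102 kJ

T_H = 94 °F → (94 − 32) × 5/9 = 34.44 °C = 307.59 K.
T_C = -29 °C → -29 + 273.15 = 244.15 K.
Carnot COP: COP_R = T_C/(T_H − T_C) = 244.15/63.44 = 3.8482.
W = Q_C/COP_R = 393/3.8482 = 102 kJ.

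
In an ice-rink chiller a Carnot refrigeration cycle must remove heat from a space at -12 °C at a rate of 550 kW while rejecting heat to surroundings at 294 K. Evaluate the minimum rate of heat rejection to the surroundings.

Q̇_H ≈ 619 kW

T_C = -12 °C → -12 + 273.15 = 261.15 K.
For a reversible cycle Q_H/Q_C = T_H/T_C, so Q_H = Q_C·T_H/T_C = 550 × 294.00/261.15 = 619 kW.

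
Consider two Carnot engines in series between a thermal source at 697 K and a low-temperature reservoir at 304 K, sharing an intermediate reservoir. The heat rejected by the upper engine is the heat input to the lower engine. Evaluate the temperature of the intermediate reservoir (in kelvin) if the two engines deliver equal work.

For reversible stages Q_m = Q_H·(T_m/T_H). Setting W₁ = Q_H(1 − T_m/T_H) equal to W₂ = Q_m(1 − T_C/T_m) = Q_H·(T_m − T_C)/T_H gives T_H − T_m = T_m − T_C, so T_m = (T_H + T_C)/2 = (697.00 + 304.00)/2 = 500 K.

T_m ≈ 500 K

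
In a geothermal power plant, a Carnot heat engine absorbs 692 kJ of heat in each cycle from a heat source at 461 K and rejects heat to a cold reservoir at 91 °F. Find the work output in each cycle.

T_C = 91 °F → (91 − 32) × 5/9 = 32.78 °C = 305.93 K.
For a reversible engine, η = 1 − T_C/T_H = 1 − 305.93/461.00 = 0.3364.
W = η·Q_H = 0.3364 × 692 = 232.8 kJ.

W ≈ 232.8 kJ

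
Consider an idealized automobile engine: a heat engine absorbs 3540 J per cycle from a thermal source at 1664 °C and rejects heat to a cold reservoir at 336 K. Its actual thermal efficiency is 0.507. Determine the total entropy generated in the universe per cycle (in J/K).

T_H = 1664 °C → 1664 + 273.15 = 1937.15 K.
W = η·Q_H = 0.507 × 3540 = 1795 J, so Q_C = Q_H − W = 1745 J.
Entropy balance on the reservoirs: −Q_H/T_H = -1.827 J/K, +Q_C/T_C = 5.194 J/K.
ΔS_univ = −Q_H/T_H + Q_C/T_C = 3.367 J/K (> 0, since η = 0.507 < η_Carnot = 0.827).

ΔS_univ ≈ 3.367 J/K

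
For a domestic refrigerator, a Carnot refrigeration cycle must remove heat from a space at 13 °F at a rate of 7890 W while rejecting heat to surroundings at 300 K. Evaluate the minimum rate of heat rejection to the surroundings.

T_C = 13 °F → (13 − 32) × 5/9 = -10.56 °C = 262.59 K.
For a reversible cycle Q_H/Q_C = T_H/T_C, so Q_H = Q_C·T_H/T_C = 7890 × 300.00/262.59 = 9014 W.

Q̇_H ≈ 9014 W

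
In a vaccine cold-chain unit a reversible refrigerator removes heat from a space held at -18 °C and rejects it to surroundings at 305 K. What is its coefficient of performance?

T_C = -18 °C → -18 + 273.15 = 255.15 K.
Carnot COP: COP_R = T_C/(T_H − T_C) = 255.15/(305.00 − 255.15) = 5.118.

COP_R ≈ 5.118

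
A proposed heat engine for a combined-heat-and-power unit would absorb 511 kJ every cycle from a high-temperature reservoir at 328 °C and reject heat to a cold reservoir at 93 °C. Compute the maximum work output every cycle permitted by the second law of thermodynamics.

W_max ≈ 200 kJ

T_H = 328 °C → 328 + 273.15 = 601.15 K.
T_C = 93 °C → 93 + 273.15 = 366.15 K.
No engine can exceed the Carnot limit: η_max = 1 − T_C/T_H = 1 − 366.15/601.15 = 0.3909.
W_max = η_max · Q_H = 0.3909 × 511 = 200 kJ.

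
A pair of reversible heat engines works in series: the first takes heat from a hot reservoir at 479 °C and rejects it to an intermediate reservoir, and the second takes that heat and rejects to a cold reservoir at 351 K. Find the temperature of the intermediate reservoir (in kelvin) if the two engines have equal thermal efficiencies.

T_H = 479 °C → 479 + 273.15 = 752.15 K.
Equal efficiencies require 1 − T_m/T_H = 1 − T_C/T_m, i.e. T_m/T_H = T_C/T_m, so T_m = √(T_H·T_C) = √(752.15 × 351.00) = 514 K.

T_m ≈ 514 K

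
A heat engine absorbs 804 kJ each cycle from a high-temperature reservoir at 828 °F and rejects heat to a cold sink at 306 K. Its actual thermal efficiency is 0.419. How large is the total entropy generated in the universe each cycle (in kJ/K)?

ΔS_univ ≈ 0.4027 kJ/K

T_H = 828 °F → (828 − 32) × 5/9 = 442.22 °C = 715.37 K.
W = η·Q_H = 0.419 × 804 = 336.9 kJ, so Q_C = Q_H − W = 467.1 kJ.
The hot reservoir loses entropy Q_H/T_H = 804/715.37 = 1.124 kJ/K; the cold reservoir gains Q_C/T_C = 467.1/306.00 = 1.527 kJ/K.
ΔS_univ = −Q_H/T_H + Q_C/T_C = 0.4027 kJ/K (> 0, since η = 0.419 < η_Carnot = 0.572).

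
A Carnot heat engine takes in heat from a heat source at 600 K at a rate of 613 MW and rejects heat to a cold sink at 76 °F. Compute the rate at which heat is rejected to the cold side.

Q̇_C ≈ 304 MW

T_C = 76 °F → (76 − 32) × 5/9 = 24.44 °C = 297.59 K.
Carnot efficiency: η = 1 − T_C/T_H = 1 − 297.59/600.00 = 0.5040.
For a reversible cycle Q_C/Q_H = T_C/T_H, so Q_C = 613 × 297.59/600.00 = 304 MW.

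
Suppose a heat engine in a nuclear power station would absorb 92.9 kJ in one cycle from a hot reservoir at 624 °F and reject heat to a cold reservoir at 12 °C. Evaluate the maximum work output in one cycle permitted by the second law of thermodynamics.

W_max ≈ 48.90 kJ

T_H = 624 °F → (624 − 32) × 5/9 = 328.89 °C = 602.04 K.
T_C = 12 °C → 12 + 273.15 = 285.15 K.
The second-law ceiling is the Carnot efficiency, η_max = 1 − T_C/T_H = 1 − 285.15/602.04 = 0.5264.
W_max = η_max · Q_H = 0.5264 × 92.9 = 48.90 kJ.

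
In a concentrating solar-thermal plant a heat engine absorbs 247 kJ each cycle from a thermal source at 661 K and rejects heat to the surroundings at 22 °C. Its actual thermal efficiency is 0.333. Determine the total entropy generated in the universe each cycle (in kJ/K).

T_C = 22 °C → 22 + 273.15 = 295.15 K.
W = η·Q_H = 0.333 × 247 = 82.25 kJ, so Q_C = Q_H − W = 164.7 kJ.
Reservoir entropy changes: ΔS_H = −Q_H/T_H = −247/661.00 = -0.3737 kJ/K and ΔS_C = +Q_C/T_C = 164.7/295.15 = 0.5582 kJ/K.
ΔS_univ = −Q_H/T_H + Q_C/T_C = 0.185 kJ/K (> 0, since η = 0.333 < η_Carnot = 0.553).

ΔS_univ ≈ 0.185 kJ/K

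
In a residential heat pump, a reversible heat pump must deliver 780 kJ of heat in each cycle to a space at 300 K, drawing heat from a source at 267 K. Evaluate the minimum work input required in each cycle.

W_in ≈ 85.8 kJ

For a reversible heat pump, COP_HP = T_H/(T_H − T_C) = 300.00/33.00 = 9.0909.
W = Q_H/COP_HP = 780/9.0909 = 85.8 kJ.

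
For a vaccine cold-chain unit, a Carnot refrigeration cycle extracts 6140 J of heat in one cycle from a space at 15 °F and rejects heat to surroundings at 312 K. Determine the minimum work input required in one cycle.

W_in ≈ 1120 J

T_C = 15 °F → (15 − 32) × 5/9 = -9.44 °C = 263.71 K.
For a reversible refrigerator, COP_R = T_C/(T_H − T_C) = 263.71/48.29 = 5.4604.
W = Q_C/COP_R = 6140/5.4604 = 1120 J.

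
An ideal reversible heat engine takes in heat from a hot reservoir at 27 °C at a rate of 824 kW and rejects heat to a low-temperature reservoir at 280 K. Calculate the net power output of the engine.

Ẇ ≈ 55.3 kW

T_H = 27 °C → 27 + 273.15 = 300.15 K.
Carnot efficiency: η = 1 − T_C/T_H = 1 − 280.00/300.15 = 0.0671.
W = η·Q_H = 0.0671 × 824 = 55.3 kW.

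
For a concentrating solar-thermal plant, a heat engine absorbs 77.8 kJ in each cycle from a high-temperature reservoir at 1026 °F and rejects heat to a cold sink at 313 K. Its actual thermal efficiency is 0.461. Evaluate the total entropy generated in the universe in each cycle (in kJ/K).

T_H = 1026 °F → (1026 − 32) × 5/9 = 552.22 °C = 825.37 K.
W = η·Q_H = 0.461 × 77.8 = 35.87 kJ, so Q_C = Q_H − W = 41.93 kJ.
Reservoir entropy changes: ΔS_H = −Q_H/T_H = −77.8/825.37 = -0.09426 kJ/K and ΔS_C = +Q_C/T_C = 41.93/313.00 = 0.1340 kJ/K.
ΔS_univ = −Q_H/T_H + Q_C/T_C = 0.03971 kJ/K (> 0, since η = 0.461 < η_Carnot = 0.621).

ΔS_univ ≈ 0.03971 kJ/K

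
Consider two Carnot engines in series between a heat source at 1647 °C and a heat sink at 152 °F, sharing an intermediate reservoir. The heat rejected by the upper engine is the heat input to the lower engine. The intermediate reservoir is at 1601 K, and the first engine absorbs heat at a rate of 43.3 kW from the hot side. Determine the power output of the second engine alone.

T_H = 1647 °C → 1647 + 273.15 = 1920.15 K.
T_C = 152 °F → (152 − 32) × 5/9 = 66.67 °C = 339.82 K.
Heat entering the second stage: Q_m = Q_H·(T_m/T_H) = 43.3 × 1601.00/1920.15 = 36.1 kW.
Second-stage efficiency η₂ = 1 − T_C/T_m = 1 − 339.82/1601.00 = 0.7877, so W₂ = η₂·Q_m = 28.4 kW.

Ẇ₂ ≈ 28.4 kW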